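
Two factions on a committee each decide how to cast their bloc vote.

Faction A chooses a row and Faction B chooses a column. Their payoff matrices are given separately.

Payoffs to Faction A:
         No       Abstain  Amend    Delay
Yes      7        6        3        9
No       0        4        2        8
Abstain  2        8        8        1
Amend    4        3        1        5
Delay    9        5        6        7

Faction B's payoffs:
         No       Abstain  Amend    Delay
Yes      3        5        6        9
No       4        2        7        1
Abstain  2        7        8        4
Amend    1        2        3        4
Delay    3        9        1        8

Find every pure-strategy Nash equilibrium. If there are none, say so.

Faction A against No: payoffs 7, 0, 2, 4, 9 → best response Delay.
Faction A against Abstain: payoffs 6, 4, 8, 3, 5 → best response Abstain.
Faction A against Amend: payoffs 3, 2, 8, 1, 6 → best response Abstain.
Faction A against Delay: payoffs 9, 8, 1, 5, 7 → best response Yes.
Faction B against Yes: payoffs 3, 5, 6, 9 → best response Delay.
Faction B against No: payoffs 4, 2, 7, 1 → best response Amend.
Faction B against Abstain: payoffs 2, 7, 8, 4 → best response Amend.
Faction B against Amend: payoffs 1, 2, 3, 4 → best response Delay.
Faction B against Delay: payoffs 3, 9, 1, 8 → best response Abstain.
Mutual best responses: (Yes, Delay); (Abstain, Amend).

The pure Nash equilibria are (Yes, Delay); (Abstain, Amend).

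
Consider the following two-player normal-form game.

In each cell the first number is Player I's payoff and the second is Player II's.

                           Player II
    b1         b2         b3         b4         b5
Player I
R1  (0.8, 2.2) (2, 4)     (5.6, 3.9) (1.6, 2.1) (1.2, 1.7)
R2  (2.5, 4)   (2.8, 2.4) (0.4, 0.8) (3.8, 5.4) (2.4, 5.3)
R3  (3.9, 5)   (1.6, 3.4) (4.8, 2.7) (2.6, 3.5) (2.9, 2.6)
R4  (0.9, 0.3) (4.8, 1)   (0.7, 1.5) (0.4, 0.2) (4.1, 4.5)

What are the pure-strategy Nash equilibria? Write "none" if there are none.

(R2, b4) and (R3, b1) and (R4, b5)

(R1, b1): Player I can switch to R2 (0.8 → 2.5). Not NE.
(R1, b2): Player I can switch to R2 (2 → 2.8). Not NE.
(R1, b3): Player II can switch to b2 (3.9 → 4). Not NE.
(R1, b4): Player I can switch to R2 (1.6 → 3.8). Not NE.
(R1, b5): Player I can switch to R2 (1.2 → 2.4). Not NE.
(R2, b1): Player I can switch to R3 (2.5 → 3.9). Not NE.
(R2, b2): Player I can switch to R4 (2.8 → 4.8). Not NE.
(R2, b3): Player I can switch to R1 (0.4 → 5.6). Not NE.
(R2, b4): Player I gets 3.8, best alternative 2.6; Player II gets 5.4, best alternative 5.3. No profitable deviation — NE.
(R3, b1): Player I gets 3.9, best alternative 2.5; Player II gets 5, best alternative 3.5. No profitable deviation — NE.
(R4, b5): Player I gets 4.1, best alternative 2.9; Player II gets 4.5, best alternative 1.5. No profitable deviation — NE.
(The remaining 9 profiles each have a profitable deviation by the same check.)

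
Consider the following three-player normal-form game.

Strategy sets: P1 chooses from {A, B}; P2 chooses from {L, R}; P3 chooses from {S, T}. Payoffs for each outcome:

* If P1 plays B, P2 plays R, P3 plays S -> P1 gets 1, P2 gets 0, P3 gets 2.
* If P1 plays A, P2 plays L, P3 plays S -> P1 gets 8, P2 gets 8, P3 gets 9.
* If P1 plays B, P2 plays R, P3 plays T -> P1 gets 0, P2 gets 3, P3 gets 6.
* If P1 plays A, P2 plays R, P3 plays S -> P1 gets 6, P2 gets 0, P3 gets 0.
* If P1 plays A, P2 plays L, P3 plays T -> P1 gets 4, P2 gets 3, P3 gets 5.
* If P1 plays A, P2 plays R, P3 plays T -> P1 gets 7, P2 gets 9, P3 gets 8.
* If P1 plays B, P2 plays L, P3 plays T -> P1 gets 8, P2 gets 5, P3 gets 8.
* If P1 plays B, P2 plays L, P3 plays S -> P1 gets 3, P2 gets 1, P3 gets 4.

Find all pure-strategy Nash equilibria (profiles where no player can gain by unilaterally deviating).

P1 against (L, S): payoffs 8, 3 → best response A.
P1 against (L, T): payoffs 4, 8 → best response B.
P1 against (R, S): payoffs 6, 1 → best response A.
P1 against (R, T): payoffs 7, 0 → best response A.
P2 against (A, S): payoffs 8, 0 → best response L.
P2 against (A, T): payoffs 3, 9 → best response R.
P2 against (B, S): payoffs 1, 0 → best response L.
P2 against (B, T): payoffs 5, 3 → best response L.
P3 against (A, L): payoffs 9, 5 → best response S.
P3 against (A, R): payoffs 0, 8 → best response T.
P3 against (B, L): payoffs 4, 8 → best response T.
P3 against (B, R): payoffs 2, 6 → best response T.
Mutual best responses: (A, L, S); (A, R, T); (B, L, T).

Pure-strategy Nash equilibria: (A, L, S); (A, R, T); (B, L, T)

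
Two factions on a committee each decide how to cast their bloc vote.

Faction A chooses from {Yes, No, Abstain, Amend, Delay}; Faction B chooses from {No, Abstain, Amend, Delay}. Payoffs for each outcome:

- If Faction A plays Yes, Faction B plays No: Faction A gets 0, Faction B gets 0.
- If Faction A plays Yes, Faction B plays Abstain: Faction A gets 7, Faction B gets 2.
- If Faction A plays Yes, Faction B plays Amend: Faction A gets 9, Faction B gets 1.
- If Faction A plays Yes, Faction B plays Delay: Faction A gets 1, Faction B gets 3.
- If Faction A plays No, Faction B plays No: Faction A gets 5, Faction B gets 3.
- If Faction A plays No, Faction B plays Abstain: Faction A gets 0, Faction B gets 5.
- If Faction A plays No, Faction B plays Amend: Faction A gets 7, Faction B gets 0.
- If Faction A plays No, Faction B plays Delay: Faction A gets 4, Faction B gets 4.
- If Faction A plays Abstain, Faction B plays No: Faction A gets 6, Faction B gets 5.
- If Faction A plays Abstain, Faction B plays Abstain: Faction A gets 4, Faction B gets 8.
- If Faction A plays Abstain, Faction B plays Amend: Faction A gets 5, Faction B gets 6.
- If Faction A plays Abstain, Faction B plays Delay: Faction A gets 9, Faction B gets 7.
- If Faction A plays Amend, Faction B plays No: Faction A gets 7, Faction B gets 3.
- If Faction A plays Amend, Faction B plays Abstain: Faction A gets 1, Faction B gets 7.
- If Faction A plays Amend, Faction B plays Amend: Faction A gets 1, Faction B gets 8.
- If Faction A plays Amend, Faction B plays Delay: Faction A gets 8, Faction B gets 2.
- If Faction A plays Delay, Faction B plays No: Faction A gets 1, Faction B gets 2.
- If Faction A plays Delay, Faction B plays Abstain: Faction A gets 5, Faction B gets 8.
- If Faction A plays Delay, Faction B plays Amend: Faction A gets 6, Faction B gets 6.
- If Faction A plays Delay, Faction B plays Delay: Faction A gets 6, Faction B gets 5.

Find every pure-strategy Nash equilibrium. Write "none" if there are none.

This game has no pure Nash equilibrium.

(Yes, No): Faction A can switch to No (0 → 5). Not NE.
(Yes, Abstain): Faction B can switch to Delay (2 → 3). Not NE.
(Yes, Amend): Faction B can switch to Abstain (1 → 2). Not NE.
(Yes, Delay): Faction A can switch to No (1 → 4). Not NE.
(No, No): Faction A can switch to Abstain (5 → 6). Not NE.
(No, Abstain): Faction A can switch to Yes (0 → 7). Not NE.
(No, Amend): Faction A can switch to Yes (7 → 9). Not NE.
(No, Delay): Faction A can switch to Abstain (4 → 9). Not NE.
(Abstain, No): Faction A can switch to Amend (6 → 7). Not NE.
(Abstain, Abstain): Faction A can switch to Yes (4 → 7). Not NE.
(The remaining 10 profiles each have a profitable deviation by the same check.)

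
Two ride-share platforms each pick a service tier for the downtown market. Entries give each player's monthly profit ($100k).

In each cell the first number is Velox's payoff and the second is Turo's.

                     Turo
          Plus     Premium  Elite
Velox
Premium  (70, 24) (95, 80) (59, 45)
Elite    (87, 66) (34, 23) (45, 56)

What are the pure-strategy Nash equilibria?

(Premium, Premium), (Elite, Plus)

Velox against Plus: payoffs 70, 87 → best response Elite.
Velox against Premium: payoffs 95, 34 → best response Premium.
Velox against Elite: payoffs 59, 45 → best response Premium.
Turo against Premium: payoffs 24, 80, 45 → best response Premium.
Turo against Elite: payoffs 66, 23, 56 → best response Plus.
Mutual best responses: (Premium, Premium); (Elite, Plus).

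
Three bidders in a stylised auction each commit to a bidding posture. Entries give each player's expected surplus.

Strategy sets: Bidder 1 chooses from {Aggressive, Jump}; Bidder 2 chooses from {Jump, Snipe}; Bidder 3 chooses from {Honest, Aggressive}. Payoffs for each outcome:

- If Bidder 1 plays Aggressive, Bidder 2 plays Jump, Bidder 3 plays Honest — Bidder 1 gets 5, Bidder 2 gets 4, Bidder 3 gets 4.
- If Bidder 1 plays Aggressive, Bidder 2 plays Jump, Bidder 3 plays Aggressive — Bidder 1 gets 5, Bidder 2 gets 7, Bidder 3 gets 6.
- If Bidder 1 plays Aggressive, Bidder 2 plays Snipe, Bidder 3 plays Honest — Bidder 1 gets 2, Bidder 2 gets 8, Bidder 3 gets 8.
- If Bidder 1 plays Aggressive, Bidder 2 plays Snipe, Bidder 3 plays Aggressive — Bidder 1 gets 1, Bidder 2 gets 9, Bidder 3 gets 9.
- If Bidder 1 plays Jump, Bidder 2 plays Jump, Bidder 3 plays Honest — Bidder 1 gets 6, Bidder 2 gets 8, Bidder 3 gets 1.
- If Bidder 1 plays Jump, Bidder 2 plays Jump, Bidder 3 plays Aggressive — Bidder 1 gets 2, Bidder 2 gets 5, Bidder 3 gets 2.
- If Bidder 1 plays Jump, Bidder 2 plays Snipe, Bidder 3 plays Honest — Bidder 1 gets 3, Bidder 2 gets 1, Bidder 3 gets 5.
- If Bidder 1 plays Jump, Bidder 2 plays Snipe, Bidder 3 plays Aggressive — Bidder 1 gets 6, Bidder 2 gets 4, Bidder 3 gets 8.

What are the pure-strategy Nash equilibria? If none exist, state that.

There is no pure-strategy Nash equilibrium.

Mark each player's best response to every combination of opponents' strategies; a profile where every player is best-responding is a pure Nash equilibrium.
Bidder 1 against (Jump, Honest): payoffs 5, 6 → best response Jump.
Bidder 1 against (Jump, Aggressive): payoffs 5, 2 → best response Aggressive.
Bidder 1 against (Snipe, Honest): payoffs 2, 3 → best response Jump.
Bidder 1 against (Snipe, Aggressive): payoffs 1, 6 → best response Jump.
Bidder 2 against (Aggressive, Honest): payoffs 4, 8 → best response Snipe.
Bidder 2 against (Aggressive, Aggressive): payoffs 7, 9 → best response Snipe.
Bidder 2 against (Jump, Honest): payoffs 8, 1 → best response Jump.
Bidder 2 against (Jump, Aggressive): payoffs 5, 4 → best response Jump.
Bidder 3 against (Aggressive, Jump): payoffs 4, 6 → best response Aggressive.
Bidder 3 against (Aggressive, Snipe): payoffs 8, 9 → best response Aggressive.
Bidder 3 against (Jump, Jump): payoffs 1, 2 → best response Aggressive.
Bidder 3 against (Jump, Snipe): payoffs 5, 8 → best response Aggressive.
No profile is a mutual best response for all players.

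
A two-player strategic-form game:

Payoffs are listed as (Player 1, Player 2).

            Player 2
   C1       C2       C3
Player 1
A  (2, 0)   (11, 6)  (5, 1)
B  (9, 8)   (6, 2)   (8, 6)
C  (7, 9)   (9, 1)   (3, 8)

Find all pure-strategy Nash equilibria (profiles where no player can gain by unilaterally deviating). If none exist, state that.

For each strategy profile, look for a profitable unilateral deviation.
(A, C1): Player 1 can switch to B (2 → 9). Not NE.
(A, C2): Player 1 gets 11, best alternative 9; Player 2 gets 6, best alternative 1. No profitable deviation — NE.
(A, C3): Player 1 can switch to B (5 → 8). Not NE.
(B, C1): Player 1 gets 9, best alternative 7; Player 2 gets 8, best alternative 6. No profitable deviation — NE.
(B, C2): Player 1 can switch to A (6 → 11). Not NE.
(B, C3): Player 2 can switch to C1 (6 → 8). Not NE.
(C, C1): Player 1 can switch to B (7 → 9). Not NE.
(C, C2): Player 1 can switch to A (9 → 11). Not NE.
(C, C3): Player 1 can switch to A (3 → 5). Not NE.

The pure Nash equilibria are (A, C2), (B, C1).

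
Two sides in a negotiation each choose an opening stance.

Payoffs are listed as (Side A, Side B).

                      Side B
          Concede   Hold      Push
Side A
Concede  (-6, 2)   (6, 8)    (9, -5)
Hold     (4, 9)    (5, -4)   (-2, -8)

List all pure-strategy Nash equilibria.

Mark each player's best response to every combination of opponents' strategies; a profile where every player is best-responding is a pure Nash equilibrium.
Side A against Concede: payoffs -6, 4 → best response Hold.
Side A against Hold: payoffs 6, 5 → best response Concede.
Side A against Push: payoffs 9, -2 → best response Concede.
Side B against Concede: payoffs 2, 8, -5 → best response Hold.
Side B against Hold: payoffs 9, -4, -8 → best response Concede.
Mutual best responses: (Concede, Hold); (Hold, Concede).

(Concede, Hold) and (Hold, Concede)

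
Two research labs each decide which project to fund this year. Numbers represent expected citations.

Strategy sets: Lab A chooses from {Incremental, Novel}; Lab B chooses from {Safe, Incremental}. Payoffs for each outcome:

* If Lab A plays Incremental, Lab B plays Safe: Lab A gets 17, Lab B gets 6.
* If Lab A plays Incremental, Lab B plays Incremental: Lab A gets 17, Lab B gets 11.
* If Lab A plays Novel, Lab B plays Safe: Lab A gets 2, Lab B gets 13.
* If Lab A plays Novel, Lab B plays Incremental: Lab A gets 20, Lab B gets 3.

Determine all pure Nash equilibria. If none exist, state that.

none

For each player, find the best response to each opponent profile; mutual best responses are the pure NE.
Lab A against Safe: payoffs 17, 2 → best response Incremental.
Lab A against Incremental: payoffs 17, 20 → best response Novel.
Lab B against Incremental: payoffs 6, 11 → best response Incremental.
Lab B against Novel: payoffs 13, 3 → best response Safe.
No profile is a mutual best response for all players.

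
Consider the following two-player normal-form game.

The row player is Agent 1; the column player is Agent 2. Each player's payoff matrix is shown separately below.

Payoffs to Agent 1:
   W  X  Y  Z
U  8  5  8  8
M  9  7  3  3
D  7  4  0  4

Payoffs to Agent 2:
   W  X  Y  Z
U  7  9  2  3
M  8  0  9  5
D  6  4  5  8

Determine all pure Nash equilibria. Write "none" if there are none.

There is no pure-strategy Nash equilibrium.

For each player, find the best response to each opponent profile; mutual best responses are the pure NE.
Agent 1 against W: payoffs 8, 9, 7 → best response M.
Agent 1 against X: payoffs 5, 7, 4 → best response M.
Agent 1 against Y: payoffs 8, 3, 0 → best response U.
Agent 1 against Z: payoffs 8, 3, 4 → best response U.
Agent 2 against U: payoffs 7, 9, 2, 3 → best response X.
Agent 2 against M: payoffs 8, 0, 9, 5 → best response Y.
Agent 2 against D: payoffs 6, 4, 5, 8 → best response Z.
No profile is a mutual best response for all players.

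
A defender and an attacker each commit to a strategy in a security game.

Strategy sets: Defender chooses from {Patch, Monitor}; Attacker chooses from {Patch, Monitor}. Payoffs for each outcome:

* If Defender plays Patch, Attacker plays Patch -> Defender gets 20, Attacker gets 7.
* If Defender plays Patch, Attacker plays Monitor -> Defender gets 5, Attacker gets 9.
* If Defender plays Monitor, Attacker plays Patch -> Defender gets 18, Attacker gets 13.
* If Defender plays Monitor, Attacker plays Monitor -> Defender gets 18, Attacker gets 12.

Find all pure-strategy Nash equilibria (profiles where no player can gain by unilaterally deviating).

(Patch, Patch): Attacker can switch to Monitor (7 → 9). Not NE.
(Patch, Monitor): Defender can switch to Monitor (5 → 18). Not NE.
(Monitor, Patch): Defender can switch to Patch (18 → 20). Not NE.
(Monitor, Monitor): Attacker can switch to Patch (12 → 13). Not NE.

none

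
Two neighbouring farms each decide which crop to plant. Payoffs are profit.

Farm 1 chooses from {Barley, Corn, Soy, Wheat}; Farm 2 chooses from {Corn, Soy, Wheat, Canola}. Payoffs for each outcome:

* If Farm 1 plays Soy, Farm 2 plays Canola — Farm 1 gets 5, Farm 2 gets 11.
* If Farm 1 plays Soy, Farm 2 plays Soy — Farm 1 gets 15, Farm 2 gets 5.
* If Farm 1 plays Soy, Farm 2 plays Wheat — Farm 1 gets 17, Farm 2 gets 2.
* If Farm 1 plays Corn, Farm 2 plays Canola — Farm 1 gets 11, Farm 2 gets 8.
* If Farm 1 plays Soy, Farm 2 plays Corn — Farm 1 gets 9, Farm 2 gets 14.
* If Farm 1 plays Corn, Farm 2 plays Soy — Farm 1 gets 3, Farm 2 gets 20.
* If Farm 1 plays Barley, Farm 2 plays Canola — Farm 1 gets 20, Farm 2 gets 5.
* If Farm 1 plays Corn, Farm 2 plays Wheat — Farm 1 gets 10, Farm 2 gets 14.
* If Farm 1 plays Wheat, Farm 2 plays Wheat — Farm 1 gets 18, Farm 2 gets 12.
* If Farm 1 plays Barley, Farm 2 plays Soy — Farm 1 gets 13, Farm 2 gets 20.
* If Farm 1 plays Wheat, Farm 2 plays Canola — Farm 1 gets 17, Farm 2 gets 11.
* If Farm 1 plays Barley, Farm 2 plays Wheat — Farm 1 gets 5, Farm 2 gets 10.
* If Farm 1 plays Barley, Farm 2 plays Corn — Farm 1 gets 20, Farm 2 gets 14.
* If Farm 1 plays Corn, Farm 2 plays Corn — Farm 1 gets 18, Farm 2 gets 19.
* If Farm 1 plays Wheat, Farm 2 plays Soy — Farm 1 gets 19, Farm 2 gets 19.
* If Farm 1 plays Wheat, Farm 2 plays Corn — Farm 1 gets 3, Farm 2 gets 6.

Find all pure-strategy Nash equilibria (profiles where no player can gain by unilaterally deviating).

(Wheat, Soy)

Farm 1 against Corn: payoffs 20, 18, 9, 3 → best response Barley.
Farm 1 against Soy: payoffs 13, 3, 15, 19 → best response Wheat.
Farm 1 against Wheat: payoffs 5, 10, 17, 18 → best response Wheat.
Farm 1 against Canola: payoffs 20, 11, 5, 17 → best response Barley.
Farm 2 against Barley: payoffs 14, 20, 10, 5 → best response Soy.
Farm 2 against Corn: payoffs 19, 20, 14, 8 → best response Soy.
Farm 2 against Soy: payoffs 14, 5, 2, 11 → best response Corn.
Farm 2 against Wheat: payoffs 6, 19, 12, 11 → best response Soy.
Mutual best responses: (Wheat, Soy).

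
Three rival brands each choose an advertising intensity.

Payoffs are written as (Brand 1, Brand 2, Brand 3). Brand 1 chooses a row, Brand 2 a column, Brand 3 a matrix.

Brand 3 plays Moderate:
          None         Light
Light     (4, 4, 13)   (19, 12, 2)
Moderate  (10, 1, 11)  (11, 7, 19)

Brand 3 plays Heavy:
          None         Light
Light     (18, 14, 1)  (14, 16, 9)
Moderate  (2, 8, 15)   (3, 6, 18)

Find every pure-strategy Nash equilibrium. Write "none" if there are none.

(Light, Light, Heavy)

Mark each player's best response to every combination of opponents' strategies; a profile where every player is best-responding is a pure Nash equilibrium.
Brand 1 against (None, Moderate): payoffs 4, 10 → best response Moderate.
Brand 1 against (None, Heavy): payoffs 18, 2 → best response Light.
Brand 1 against (Light, Moderate): payoffs 19, 11 → best response Light.
Brand 1 against (Light, Heavy): payoffs 14, 3 → best response Light.
Brand 2 against (Light, Moderate): payoffs 4, 12 → best response Light.
Brand 2 against (Light, Heavy): payoffs 14, 16 → best response Light.
Brand 2 against (Moderate, Moderate): payoffs 1, 7 → best response Light.
Brand 2 against (Moderate, Heavy): payoffs 8, 6 → best response None.
Brand 3 against (Light, None): payoffs 13, 1 → best response Moderate.
Brand 3 against (Light, Light): payoffs 2, 9 → best response Heavy.
Brand 3 against (Moderate, None): payoffs 11, 15 → best response Heavy.
Brand 3 against (Moderate, Light): payoffs 19, 18 → best response Moderate.
Mutual best responses: (Light, Light, Heavy).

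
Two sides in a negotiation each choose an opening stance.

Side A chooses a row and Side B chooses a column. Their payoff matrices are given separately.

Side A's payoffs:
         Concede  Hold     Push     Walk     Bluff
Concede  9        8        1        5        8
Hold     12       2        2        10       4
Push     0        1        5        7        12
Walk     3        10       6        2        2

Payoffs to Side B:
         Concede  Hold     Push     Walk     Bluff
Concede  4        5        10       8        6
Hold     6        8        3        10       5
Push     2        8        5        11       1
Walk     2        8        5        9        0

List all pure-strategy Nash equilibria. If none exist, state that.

(Concede, Concede): Side A can switch to Hold (9 → 12). Not NE.
(Concede, Hold): Side A can switch to Walk (8 → 10). Not NE.
(Concede, Push): Side A can switch to Hold (1 → 2). Not NE.
(Concede, Walk): Side A can switch to Hold (5 → 10). Not NE.
(Concede, Bluff): Side A can switch to Push (8 → 12). Not NE.
(Hold, Concede): Side B can switch to Hold (6 → 8). Not NE.
(Hold, Hold): Side A can switch to Concede (2 → 8). Not NE.
(Hold, Push): Side A can switch to Push (2 → 5). Not NE.
(Hold, Walk): Side A gets 10, best alternative 7; Side B gets 10, best alternative 8. No profitable deviation — NE.
(The remaining 11 profiles each have a profitable deviation by the same check.)

The unique pure-strategy Nash equilibrium is (Hold, Walk).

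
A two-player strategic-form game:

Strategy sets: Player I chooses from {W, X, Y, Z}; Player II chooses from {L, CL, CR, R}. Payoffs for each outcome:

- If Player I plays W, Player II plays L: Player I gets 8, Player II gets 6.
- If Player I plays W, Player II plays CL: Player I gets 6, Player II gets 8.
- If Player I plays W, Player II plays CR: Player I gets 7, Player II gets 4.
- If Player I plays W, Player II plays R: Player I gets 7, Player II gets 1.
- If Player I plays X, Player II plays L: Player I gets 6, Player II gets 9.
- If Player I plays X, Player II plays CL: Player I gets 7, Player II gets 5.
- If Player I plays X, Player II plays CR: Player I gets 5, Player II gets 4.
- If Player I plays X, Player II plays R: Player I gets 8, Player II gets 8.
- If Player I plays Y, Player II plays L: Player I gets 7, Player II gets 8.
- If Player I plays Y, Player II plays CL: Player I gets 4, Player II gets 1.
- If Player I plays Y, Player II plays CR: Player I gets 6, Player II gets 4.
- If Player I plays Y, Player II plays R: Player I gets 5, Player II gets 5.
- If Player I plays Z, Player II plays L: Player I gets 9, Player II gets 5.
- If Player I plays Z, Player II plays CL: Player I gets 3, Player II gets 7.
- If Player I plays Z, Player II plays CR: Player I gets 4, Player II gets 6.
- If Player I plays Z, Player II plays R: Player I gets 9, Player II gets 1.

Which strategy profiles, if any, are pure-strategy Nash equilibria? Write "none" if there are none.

There is no pure-strategy Nash equilibrium.

Player I against L: payoffs 8, 6, 7, 9 → best response Z.
Player I against CL: payoffs 6, 7, 4, 3 → best response X.
Player I against CR: payoffs 7, 5, 6, 4 → best response W.
Player I against R: payoffs 7, 8, 5, 9 → best response Z.
Player II against W: payoffs 6, 8, 4, 1 → best response CL.
Player II against X: payoffs 9, 5, 4, 8 → best response L.
Player II against Y: payoffs 8, 1, 4, 5 → best response L.
Player II against Z: payoffs 5, 7, 6, 1 → best response CL.
No profile is a mutual best response for all players.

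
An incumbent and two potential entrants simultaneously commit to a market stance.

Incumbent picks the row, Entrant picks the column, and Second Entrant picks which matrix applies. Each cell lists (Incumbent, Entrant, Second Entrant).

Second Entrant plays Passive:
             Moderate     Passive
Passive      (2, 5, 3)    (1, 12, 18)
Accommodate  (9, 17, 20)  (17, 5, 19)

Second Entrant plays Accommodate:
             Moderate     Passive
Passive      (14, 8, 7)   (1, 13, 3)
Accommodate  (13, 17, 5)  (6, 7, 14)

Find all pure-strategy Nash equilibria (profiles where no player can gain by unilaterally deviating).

For each player, find the best response to each opponent profile; mutual best responses are the pure NE.
Incumbent against (Moderate, Passive): payoffs 2, 9 → best response Accommodate.
Incumbent against (Moderate, Accommodate): payoffs 14, 13 → best response Passive.
Incumbent against (Passive, Passive): payoffs 1, 17 → best response Accommodate.
Incumbent against (Passive, Accommodate): payoffs 1, 6 → best response Accommodate.
Entrant against (Passive, Passive): payoffs 5, 12 → best response Passive.
Entrant against (Passive, Accommodate): payoffs 8, 13 → best response Passive.
Entrant against (Accommodate, Passive): payoffs 17, 5 → best response Moderate.
Entrant against (Accommodate, Accommodate): payoffs 17, 7 → best response Moderate.
Second Entrant against (Passive, Moderate): payoffs 3, 7 → best response Accommodate.
Second Entrant against (Passive, Passive): payoffs 18, 3 → best response Passive.
Second Entrant against (Accommodate, Moderate): payoffs 20, 5 → best response Passive.
Second Entrant against (Accommodate, Passive): payoffs 19, 14 → best response Passive.
Mutual best responses: (Accommodate, Moderate, Passive).

(Accommodate, Moderate, Passive)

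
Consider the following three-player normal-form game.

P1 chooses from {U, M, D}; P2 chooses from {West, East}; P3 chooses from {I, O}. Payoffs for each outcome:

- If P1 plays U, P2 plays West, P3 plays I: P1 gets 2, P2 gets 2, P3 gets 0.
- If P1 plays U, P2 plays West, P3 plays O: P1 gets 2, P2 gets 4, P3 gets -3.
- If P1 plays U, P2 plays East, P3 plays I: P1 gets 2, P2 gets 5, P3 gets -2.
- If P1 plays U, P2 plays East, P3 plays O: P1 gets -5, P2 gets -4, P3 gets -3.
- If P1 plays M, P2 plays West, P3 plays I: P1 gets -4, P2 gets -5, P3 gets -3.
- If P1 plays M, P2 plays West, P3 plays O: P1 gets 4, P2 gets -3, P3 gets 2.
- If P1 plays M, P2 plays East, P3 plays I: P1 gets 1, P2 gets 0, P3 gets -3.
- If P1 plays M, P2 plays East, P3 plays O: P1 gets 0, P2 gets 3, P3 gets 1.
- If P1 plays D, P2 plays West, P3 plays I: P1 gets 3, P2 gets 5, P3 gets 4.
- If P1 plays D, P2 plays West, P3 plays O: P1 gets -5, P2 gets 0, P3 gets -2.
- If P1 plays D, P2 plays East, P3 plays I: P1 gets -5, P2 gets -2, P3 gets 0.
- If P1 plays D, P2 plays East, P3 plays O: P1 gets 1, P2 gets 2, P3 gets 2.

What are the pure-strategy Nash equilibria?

P1 against (West, I): payoffs 2, -4, 3 → best response D.
P1 against (West, O): payoffs 2, 4, -5 → best response M.
P1 against (East, I): payoffs 2, 1, -5 → best response U.
P1 against (East, O): payoffs -5, 0, 1 → best response D.
P2 against (U, I): payoffs 2, 5 → best response East.
P2 against (U, O): payoffs 4, -4 → best response West.
P2 against (M, I): payoffs -5, 0 → best response East.
P2 against (M, O): payoffs -3, 3 → best response East.
P2 against (D, I): payoffs 5, -2 → best response West.
P2 against (D, O): payoffs 0, 2 → best response East.
P3 against (U, West): payoffs 0, -3 → best response I.
P3 against (U, East): payoffs -2, -3 → best response I.
P3 against (M, West): payoffs -3, 2 → best response O.
P3 against (M, East): payoffs -3, 1 → best response O.
P3 against (D, West): payoffs 4, -2 → best response I.
P3 against (D, East): payoffs 0, 2 → best response O.
Mutual best responses: (U, East, I); (D, West, I); (D, East, O).

(U, East, I); (D, West, I); (D, East, O)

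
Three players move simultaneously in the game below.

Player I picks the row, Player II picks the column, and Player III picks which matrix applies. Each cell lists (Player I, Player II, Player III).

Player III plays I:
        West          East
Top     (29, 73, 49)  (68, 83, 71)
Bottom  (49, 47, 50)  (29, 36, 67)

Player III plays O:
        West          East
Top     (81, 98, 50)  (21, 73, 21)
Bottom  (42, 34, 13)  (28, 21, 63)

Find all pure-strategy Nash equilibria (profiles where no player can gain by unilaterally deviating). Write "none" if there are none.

Pure-strategy Nash equilibria: (Top, West, O), (Top, East, I), (Bottom, West, I)

Player I against (West, I): payoffs 29, 49 → best response Bottom.
Player I against (West, O): payoffs 81, 42 → best response Top.
Player I against (East, I): payoffs 68, 29 → best response Top.
Player I against (East, O): payoffs 21, 28 → best response Bottom.
Player II against (Top, I): payoffs 73, 83 → best response East.
Player II against (Top, O): payoffs 98, 73 → best response West.
Player II against (Bottom, I): payoffs 47, 36 → best response West.
Player II against (Bottom, O): payoffs 34, 21 → best response West.
Player III against (Top, West): payoffs 49, 50 → best response O.
Player III against (Top, East): payoffs 71, 21 → best response I.
Player III against (Bottom, West): payoffs 50, 13 → best response I.
Player III against (Bottom, East): payoffs 67, 63 → best response I.
Mutual best responses: (Top, West, O); (Top, East, I); (Bottom, West, I).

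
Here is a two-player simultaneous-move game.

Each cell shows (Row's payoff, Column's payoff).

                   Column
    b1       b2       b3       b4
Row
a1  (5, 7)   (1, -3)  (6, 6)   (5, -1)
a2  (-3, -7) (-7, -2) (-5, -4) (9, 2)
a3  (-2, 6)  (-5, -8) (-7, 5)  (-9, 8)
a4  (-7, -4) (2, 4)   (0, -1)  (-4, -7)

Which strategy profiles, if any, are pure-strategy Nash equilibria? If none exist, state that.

Mark each player's best response to every combination of opponents' strategies; a profile where every player is best-responding is a pure Nash equilibrium.
Row against b1: payoffs 5, -3, -2, -7 → best response a1.
Row against b2: payoffs 1, -7, -5, 2 → best response a4.
Row against b3: payoffs 6, -5, -7, 0 → best response a1.
Row against b4: payoffs 5, 9, -9, -4 → best response a2.
Column against a1: payoffs 7, -3, 6, -1 → best response b1.
Column against a2: payoffs -7, -2, -4, 2 → best response b4.
Column against a3: payoffs 6, -8, 5, 8 → best response b4.
Column against a4: payoffs -4, 4, -1, -7 → best response b2.
Mutual best responses: (a1, b1); (a2, b4); (a4, b2).

Pure-strategy Nash equilibria: (a1, b1); (a2, b4); (a4, b2)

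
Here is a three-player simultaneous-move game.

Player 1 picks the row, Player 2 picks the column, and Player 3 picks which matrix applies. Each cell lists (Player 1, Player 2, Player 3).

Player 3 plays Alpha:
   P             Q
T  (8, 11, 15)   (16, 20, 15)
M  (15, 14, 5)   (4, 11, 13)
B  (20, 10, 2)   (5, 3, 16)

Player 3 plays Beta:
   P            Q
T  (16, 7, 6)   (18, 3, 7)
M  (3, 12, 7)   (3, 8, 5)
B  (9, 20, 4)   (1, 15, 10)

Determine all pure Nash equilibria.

Pure NE: (T, Q, Alpha)

(T, P, Alpha): Player 1 can switch to M (8 → 15). Not NE.
(T, P, Beta): Player 3 can switch to Alpha (6 → 15). Not NE.
(T, Q, Alpha): Player 1 gets 16, best alternative 5; Player 2 gets 20, best alternative 11; Player 3 gets 15, best alternative 7. No profitable deviation — NE.
(T, Q, Beta): Player 2 can switch to P (3 → 7). Not NE.
(M, P, Alpha): Player 1 can switch to B (15 → 20). Not NE.
(M, P, Beta): Player 1 can switch to T (3 → 16). Not NE.
(M, Q, Alpha): Player 1 can switch to T (4 → 16). Not NE.
(M, Q, Beta): Player 1 can switch to T (3 → 18). Not NE.
(B, P, Alpha): Player 3 can switch to Beta (2 → 4). Not NE.
(The remaining 3 profiles each have a profitable deviation by the same check.)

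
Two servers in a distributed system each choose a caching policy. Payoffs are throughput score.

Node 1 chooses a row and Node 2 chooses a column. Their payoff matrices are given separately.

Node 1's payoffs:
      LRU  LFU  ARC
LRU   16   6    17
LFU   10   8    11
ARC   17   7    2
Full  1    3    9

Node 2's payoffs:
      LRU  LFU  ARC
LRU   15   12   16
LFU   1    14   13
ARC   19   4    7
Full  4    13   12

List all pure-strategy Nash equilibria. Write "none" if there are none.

Mark each player's best response to every combination of opponents' strategies; a profile where every player is best-responding is a pure Nash equilibrium.
Node 1 against LRU: payoffs 16, 10, 17, 1 → best response ARC.
Node 1 against LFU: payoffs 6, 8, 7, 3 → best response LFU.
Node 1 against ARC: payoffs 17, 11, 2, 9 → best response LRU.
Node 2 against LRU: payoffs 15, 12, 16 → best response ARC.
Node 2 against LFU: payoffs 1, 14, 13 → best response LFU.
Node 2 against ARC: payoffs 19, 4, 7 → best response LRU.
Node 2 against Full: payoffs 4, 13, 12 → best response LFU.
Mutual best responses: (LRU, ARC); (LFU, LFU); (ARC, LRU).

The pure Nash equilibria are (LRU, ARC) and (LFU, LFU) and (ARC, LRU).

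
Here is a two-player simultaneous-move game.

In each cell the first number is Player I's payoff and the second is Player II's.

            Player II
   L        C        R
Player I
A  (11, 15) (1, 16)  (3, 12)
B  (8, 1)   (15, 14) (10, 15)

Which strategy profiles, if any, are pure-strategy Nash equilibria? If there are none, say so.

For each player, find the best response to each opponent profile; mutual best responses are the pure NE.
Player I against L: payoffs 11, 8 → best response A.
Player I against C: payoffs 1, 15 → best response B.
Player I against R: payoffs 3, 10 → best response B.
Player II against A: payoffs 15, 16, 12 → best response C.
Player II against B: payoffs 1, 14, 15 → best response R.
Mutual best responses: (B, R).

The unique pure-strategy Nash equilibrium is (B, R).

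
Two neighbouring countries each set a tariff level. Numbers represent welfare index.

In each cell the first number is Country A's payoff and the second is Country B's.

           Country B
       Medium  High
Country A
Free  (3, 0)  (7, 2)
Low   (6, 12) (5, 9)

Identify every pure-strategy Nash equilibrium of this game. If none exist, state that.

The pure Nash equilibria are (Free, High) and (Low, Medium).

Mark each player's best response to every combination of opponents' strategies; a profile where every player is best-responding is a pure Nash equilibrium.
Country A against Medium: payoffs 3, 6 → best response Low.
Country A against High: payoffs 7, 5 → best response Free.
Country B against Free: payoffs 0, 2 → best response High.
Country B against Low: payoffs 12, 9 → best response Medium.
Mutual best responses: (Free, High); (Low, Medium).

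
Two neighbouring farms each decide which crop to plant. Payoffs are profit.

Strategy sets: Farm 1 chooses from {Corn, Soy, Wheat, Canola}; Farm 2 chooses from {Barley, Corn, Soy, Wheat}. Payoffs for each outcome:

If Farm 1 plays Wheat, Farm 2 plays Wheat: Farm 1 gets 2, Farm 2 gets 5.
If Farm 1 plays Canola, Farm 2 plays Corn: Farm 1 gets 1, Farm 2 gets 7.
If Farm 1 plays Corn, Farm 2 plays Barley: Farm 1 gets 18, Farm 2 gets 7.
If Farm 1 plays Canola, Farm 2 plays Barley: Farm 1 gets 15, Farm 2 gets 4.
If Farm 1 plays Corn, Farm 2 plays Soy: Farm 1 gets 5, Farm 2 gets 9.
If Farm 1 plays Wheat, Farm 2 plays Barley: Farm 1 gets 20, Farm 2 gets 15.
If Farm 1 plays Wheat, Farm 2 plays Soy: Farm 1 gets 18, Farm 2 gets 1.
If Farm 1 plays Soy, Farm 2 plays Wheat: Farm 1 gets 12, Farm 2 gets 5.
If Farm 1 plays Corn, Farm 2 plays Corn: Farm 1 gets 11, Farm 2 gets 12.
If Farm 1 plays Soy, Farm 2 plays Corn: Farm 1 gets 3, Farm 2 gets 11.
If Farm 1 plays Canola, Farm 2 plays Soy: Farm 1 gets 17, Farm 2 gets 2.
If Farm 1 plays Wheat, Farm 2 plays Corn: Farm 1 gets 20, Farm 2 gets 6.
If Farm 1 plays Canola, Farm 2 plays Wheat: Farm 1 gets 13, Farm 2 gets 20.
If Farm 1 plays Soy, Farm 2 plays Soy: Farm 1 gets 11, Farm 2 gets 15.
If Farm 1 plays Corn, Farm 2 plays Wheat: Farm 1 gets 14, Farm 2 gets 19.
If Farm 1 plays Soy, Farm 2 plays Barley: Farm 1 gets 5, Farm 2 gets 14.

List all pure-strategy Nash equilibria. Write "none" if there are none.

(Corn, Wheat); (Wheat, Barley)

For each strategy profile, look for a profitable unilateral deviation.
(Corn, Barley): Farm 1 can switch to Wheat (18 → 20). Not NE.
(Corn, Corn): Farm 1 can switch to Wheat (11 → 20). Not NE.
(Corn, Soy): Farm 1 can switch to Soy (5 → 11). Not NE.
(Corn, Wheat): Farm 1 gets 14, best alternative 13; Farm 2 gets 19, best alternative 12. No profitable deviation — NE.
(Soy, Barley): Farm 1 can switch to Corn (5 → 18). Not NE.
(Soy, Corn): Farm 1 can switch to Corn (3 → 11). Not NE.
(Soy, Soy): Farm 1 can switch to Wheat (11 → 18). Not NE.
(Soy, Wheat): Farm 1 can switch to Corn (12 → 14). Not NE.
(Wheat, Barley): Farm 1 gets 20, best alternative 18; Farm 2 gets 15, best alternative 6. No profitable deviation — NE.
(Wheat, Corn): Farm 2 can switch to Barley (6 → 15). Not NE.
(The remaining 6 profiles each have a profitable deviation by the same check.)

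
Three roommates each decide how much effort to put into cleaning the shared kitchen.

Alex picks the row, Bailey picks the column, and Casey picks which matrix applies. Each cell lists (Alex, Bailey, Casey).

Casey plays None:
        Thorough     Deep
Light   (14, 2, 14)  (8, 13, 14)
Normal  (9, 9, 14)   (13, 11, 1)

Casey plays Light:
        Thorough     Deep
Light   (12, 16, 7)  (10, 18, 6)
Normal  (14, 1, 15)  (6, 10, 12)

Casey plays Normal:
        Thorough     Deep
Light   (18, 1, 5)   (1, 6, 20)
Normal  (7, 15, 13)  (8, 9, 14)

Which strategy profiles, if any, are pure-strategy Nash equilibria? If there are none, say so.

For each strategy profile, look for a profitable unilateral deviation.
(Light, Thorough, None): Bailey can switch to Deep (2 → 13). Not NE.
(Light, Thorough, Light): Alex can switch to Normal (12 → 14). Not NE.
(Light, Thorough, Normal): Bailey can switch to Deep (1 → 6). Not NE.
(Light, Deep, None): Alex can switch to Normal (8 → 13). Not NE.
(Light, Deep, Light): Casey can switch to None (6 → 14). Not NE.
(Light, Deep, Normal): Alex can switch to Normal (1 → 8). Not NE.
(Normal, Thorough, None): Alex can switch to Light (9 → 14). Not NE.
(Normal, Thorough, Light): Bailey can switch to Deep (1 → 10). Not NE.
(Normal, Thorough, Normal): Alex can switch to Light (7 → 18). Not NE.
(Normal, Deep, None): Casey can switch to Light (1 → 12). Not NE.
(Normal, Deep, Light): Alex can switch to Light (6 → 10). Not NE.
(Normal, Deep, Normal): Bailey can switch to Thorough (9 → 15). Not NE.

No pure-strategy Nash equilibrium.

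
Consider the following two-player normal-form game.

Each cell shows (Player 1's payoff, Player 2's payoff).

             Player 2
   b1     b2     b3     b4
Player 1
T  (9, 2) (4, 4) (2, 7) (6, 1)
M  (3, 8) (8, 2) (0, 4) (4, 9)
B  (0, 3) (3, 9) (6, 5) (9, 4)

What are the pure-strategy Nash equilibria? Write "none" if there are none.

(T, b1): Player 2 can switch to b2 (2 → 4). Not NE.
(T, b2): Player 1 can switch to M (4 → 8). Not NE.
(T, b3): Player 1 can switch to B (2 → 6). Not NE.
(T, b4): Player 1 can switch to B (6 → 9). Not NE.
(M, b1): Player 1 can switch to T (3 → 9). Not NE.
(M, b2): Player 2 can switch to b1 (2 → 8). Not NE.
(The remaining 6 profiles each have a profitable deviation by the same check.)

This game has no pure Nash equilibrium.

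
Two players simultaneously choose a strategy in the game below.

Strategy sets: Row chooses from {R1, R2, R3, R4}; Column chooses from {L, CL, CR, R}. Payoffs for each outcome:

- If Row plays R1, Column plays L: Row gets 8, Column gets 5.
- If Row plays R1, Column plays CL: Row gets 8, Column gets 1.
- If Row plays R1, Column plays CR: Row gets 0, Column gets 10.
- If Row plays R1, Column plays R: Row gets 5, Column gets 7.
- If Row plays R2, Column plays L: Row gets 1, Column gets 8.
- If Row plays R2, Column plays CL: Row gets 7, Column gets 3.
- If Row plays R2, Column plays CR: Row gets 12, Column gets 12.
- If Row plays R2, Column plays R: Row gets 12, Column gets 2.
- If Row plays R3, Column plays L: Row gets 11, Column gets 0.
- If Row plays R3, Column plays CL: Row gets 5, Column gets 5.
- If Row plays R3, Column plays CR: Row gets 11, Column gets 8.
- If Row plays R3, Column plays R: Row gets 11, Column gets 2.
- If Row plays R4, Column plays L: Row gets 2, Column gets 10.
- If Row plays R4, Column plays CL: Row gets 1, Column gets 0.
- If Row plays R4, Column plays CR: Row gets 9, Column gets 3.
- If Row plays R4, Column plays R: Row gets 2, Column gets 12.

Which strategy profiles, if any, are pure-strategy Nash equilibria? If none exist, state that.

(R2, CR)

Check each profile: it is a Nash equilibrium iff no player can strictly gain by switching unilaterally.
(R1, L): Row can switch to R3 (8 → 11). Not NE.
(R1, CL): Column can switch to L (1 → 5). Not NE.
(R1, CR): Row can switch to R2 (0 → 12). Not NE.
(R1, R): Row can switch to R2 (5 → 12). Not NE.
(R2, L): Row can switch to R1 (1 → 8). Not NE.
(R2, CL): Row can switch to R1 (7 → 8). Not NE.
(R2, CR): Row gets 12, best alternative 11; Column gets 12, best alternative 8. No profitable deviation — NE.
(R2, R): Column can switch to L (2 → 8). Not NE.
(R3, L): Column can switch to CL (0 → 5). Not NE.
(R3, CL): Row can switch to R1 (5 → 8). Not NE.
(R3, CR): Row can switch to R2 (11 → 12). Not NE.
(R3, R): Row can switch to R2 (11 → 12). Not NE.
(R4, L): Row can switch to R1 (2 → 8). Not NE.
(The remaining 3 profiles each have a profitable deviation by the same check.)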